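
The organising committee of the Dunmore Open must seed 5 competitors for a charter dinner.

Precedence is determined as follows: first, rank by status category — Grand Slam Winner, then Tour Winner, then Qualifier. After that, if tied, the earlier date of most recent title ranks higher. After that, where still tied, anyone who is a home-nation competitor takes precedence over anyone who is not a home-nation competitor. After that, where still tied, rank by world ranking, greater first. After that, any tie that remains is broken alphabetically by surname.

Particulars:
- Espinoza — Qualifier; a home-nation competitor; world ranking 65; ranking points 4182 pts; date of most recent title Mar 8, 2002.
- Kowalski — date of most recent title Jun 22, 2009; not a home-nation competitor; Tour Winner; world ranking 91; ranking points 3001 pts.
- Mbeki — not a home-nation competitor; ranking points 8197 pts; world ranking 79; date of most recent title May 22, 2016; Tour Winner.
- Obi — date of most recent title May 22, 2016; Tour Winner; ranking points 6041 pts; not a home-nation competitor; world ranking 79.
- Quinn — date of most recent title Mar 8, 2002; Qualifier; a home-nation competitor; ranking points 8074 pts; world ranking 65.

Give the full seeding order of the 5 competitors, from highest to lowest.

By status category: Kowalski, Mbeki and Obi (Tour Winner); then Espinoza and Quinn (Qualifier).
Among Kowalski, Mbeki and Obi, by date of most recent title (earlier first): Kowalski (Jun 22, 2009) before Mbeki and Obi (May 22, 2016).
Mbeki and Obi are each not a home-nation competitor, so the next rule applies.
Mbeki and Obi both have world ranking 79, so the next rule applies.
Among Mbeki and Obi, alphabetically by surname: Mbeki before Obi.
Espinoza and Quinn both have date of most recent title Mar 8, 2002, so the next rule applies.
Espinoza and Quinn are each a home-nation competitor, so the next rule applies.
Espinoza and Quinn both have world ranking 65, so the next rule applies.
Among Espinoza and Quinn, alphabetically by surname: Espinoza before Quinn.
Full order: Kowalski, Mbeki, Obi, Espinoza, Quinn.

Kowalski, Mbeki, Obi, Espinoza, Quinn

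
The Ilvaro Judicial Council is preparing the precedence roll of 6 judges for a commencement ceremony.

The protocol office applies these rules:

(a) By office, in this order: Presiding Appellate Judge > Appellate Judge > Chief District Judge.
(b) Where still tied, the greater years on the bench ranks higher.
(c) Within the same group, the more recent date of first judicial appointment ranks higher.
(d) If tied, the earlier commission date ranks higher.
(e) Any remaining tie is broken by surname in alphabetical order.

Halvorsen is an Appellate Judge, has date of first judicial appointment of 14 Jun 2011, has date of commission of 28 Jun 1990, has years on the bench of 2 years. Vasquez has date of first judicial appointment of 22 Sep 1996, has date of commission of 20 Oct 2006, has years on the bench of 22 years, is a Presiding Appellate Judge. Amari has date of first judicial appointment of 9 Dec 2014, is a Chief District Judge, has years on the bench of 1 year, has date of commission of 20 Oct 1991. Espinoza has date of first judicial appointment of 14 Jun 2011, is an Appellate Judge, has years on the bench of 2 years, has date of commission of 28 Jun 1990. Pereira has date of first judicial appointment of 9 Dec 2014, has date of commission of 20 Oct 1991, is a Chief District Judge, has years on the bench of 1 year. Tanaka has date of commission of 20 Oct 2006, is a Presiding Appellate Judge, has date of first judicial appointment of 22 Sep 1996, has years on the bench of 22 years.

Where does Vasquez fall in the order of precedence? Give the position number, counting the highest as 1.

2

By office: Tanaka and Vasquez (Presiding Appellate Judge); then Espinoza and Halvorsen (Appellate Judge); then Amari and Pereira (Chief District Judge).
Tanaka and Vasquez both have years on the bench 22 years, so the next rule applies.
Tanaka and Vasquez both have date of first judicial appointment 22 Sep 1996, so the next rule applies.
Tanaka and Vasquez both have date of commission 20 Oct 2006, so the next rule applies.
Among Tanaka and Vasquez, alphabetically by surname: Tanaka before Vasquez.
Espinoza and Halvorsen both have years on the bench 2 years, so the next rule applies.
Espinoza and Halvorsen both have date of first judicial appointment 14 Jun 2011, so the next rule applies.
Espinoza and Halvorsen both have date of commission 28 Jun 1990, so the next rule applies.
Among Espinoza and Halvorsen, alphabetically by surname: Espinoza before Halvorsen.
Amari and Pereira both have years on the bench 1 year, so the next rule applies.
Amari and Pereira both have date of first judicial appointment 9 Dec 2014, so the next rule applies.
Amari and Pereira both have date of commission 20 Oct 1991, so the next rule applies.
Among Amari and Pereira, alphabetically by surname: Amari before Pereira.
Order: Tanaka, Vasquez, Espinoza, Halvorsen, Amari, Pereira. So position 2.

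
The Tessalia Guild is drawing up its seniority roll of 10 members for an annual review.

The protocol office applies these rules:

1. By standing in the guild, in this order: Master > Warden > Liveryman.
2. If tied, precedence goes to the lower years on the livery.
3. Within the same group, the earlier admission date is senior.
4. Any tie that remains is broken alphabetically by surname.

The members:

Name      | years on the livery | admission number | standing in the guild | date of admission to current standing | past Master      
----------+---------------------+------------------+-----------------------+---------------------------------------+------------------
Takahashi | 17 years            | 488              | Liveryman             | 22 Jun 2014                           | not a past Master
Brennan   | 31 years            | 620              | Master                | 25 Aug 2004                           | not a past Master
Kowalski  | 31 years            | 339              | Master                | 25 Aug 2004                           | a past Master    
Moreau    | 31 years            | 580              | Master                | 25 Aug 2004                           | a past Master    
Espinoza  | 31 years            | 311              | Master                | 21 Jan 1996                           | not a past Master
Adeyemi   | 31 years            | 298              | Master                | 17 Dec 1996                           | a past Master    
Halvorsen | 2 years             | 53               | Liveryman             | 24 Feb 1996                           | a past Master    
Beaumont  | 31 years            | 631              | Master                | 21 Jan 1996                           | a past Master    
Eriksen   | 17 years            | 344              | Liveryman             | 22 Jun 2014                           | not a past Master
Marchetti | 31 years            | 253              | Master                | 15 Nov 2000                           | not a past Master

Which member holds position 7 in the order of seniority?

By standing in the guild: Beaumont, Espinoza, Adeyemi, Marchetti, Brennan, Kowalski and Moreau (Master); then Halvorsen, Eriksen and Takahashi (Liveryman).
Beaumont, Espinoza, Adeyemi, Marchetti, Brennan, Kowalski and Moreau all have years on the livery 31 years, so the next rule applies.
Among Beaumont, Espinoza, Adeyemi, Marchetti, Brennan, Kowalski and Moreau, by date of admission to current standing (earlier first): Beaumont and Espinoza (21 Jan 1996) before Adeyemi (17 Dec 1996) before Marchetti (15 Nov 2000) before Brennan, Kowalski and Moreau (25 Aug 2004).
Among Beaumont and Espinoza, alphabetically by surname: Beaumont before Espinoza.
Among Brennan, Kowalski and Moreau, alphabetically by surname: Brennan before Kowalski before Moreau.
Among Halvorsen, Eriksen and Takahashi, by years on the livery (lower first): Halvorsen (2 years) before Eriksen and Takahashi (17 years).
Eriksen and Takahashi both have date of admission to current standing 22 Jun 2014, so the next rule applies.
Among Eriksen and Takahashi, alphabetically by surname: Eriksen before Takahashi.
Order: Beaumont, Espinoza, Adeyemi, Marchetti, Brennan, Kowalski, Moreau, Halvorsen, Eriksen, Takahashi.

Moreau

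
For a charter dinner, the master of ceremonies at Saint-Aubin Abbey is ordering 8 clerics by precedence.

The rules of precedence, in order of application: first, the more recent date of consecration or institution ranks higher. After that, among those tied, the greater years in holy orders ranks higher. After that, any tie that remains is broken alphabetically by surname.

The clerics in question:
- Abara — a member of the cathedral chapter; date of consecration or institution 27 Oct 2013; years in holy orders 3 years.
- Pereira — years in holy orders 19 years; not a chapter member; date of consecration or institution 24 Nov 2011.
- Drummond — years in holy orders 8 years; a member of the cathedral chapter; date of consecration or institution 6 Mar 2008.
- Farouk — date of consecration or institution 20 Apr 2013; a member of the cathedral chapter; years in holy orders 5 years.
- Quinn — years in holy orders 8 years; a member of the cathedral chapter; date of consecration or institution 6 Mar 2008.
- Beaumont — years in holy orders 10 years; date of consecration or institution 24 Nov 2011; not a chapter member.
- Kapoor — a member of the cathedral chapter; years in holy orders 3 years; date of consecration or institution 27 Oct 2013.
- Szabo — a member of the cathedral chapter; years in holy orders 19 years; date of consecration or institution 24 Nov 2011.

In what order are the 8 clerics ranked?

Abara, Kapoor, Farouk, Pereira, Szabo, Beaumont, Drummond, Quinn

By date of consecration or institution (later first): Abara and Kapoor (both 27 Oct 2013); then Farouk (20 Apr 2013); then Pereira, Szabo and Beaumont (each 24 Nov 2011); then Drummond and Quinn (both 6 Mar 2008).
Abara and Kapoor both have years in holy orders 3 years, so the next rule applies.
Among Abara and Kapoor, alphabetically by surname: Abara before Kapoor.
Among Pereira, Szabo and Beaumont, by years in holy orders (higher first): Pereira and Szabo (19 years) before Beaumont (10 years).
Among Pereira and Szabo, alphabetically by surname: Pereira before Szabo.
Drummond and Quinn both have years in holy orders 8 years, so the next rule applies.
Among Drummond and Quinn, alphabetically by surname: Drummond before Quinn.
Full order: Abara, Kapoor, Farouk, Pereira, Szabo, Beaumont, Drummond, Quinn.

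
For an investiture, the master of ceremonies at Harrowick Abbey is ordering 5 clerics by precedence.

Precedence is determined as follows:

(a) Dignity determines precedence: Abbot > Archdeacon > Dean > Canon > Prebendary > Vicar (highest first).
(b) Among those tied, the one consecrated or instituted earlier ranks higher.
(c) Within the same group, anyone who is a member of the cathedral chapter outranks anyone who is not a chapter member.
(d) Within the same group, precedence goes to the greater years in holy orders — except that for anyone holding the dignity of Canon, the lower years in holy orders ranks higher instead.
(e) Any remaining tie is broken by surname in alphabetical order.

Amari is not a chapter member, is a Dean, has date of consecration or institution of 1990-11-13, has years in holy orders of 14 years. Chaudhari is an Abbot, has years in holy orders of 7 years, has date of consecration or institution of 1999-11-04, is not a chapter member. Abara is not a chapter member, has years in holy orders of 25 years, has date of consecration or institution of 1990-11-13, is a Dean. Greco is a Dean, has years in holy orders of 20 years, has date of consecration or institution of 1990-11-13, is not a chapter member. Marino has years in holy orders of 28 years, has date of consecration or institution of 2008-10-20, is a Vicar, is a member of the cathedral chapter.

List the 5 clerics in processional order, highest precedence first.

By dignity: Chaudhari (Abbot); then Abara, Greco and Amari (Dean); then Marino (Vicar).
Abara, Greco and Amari all have date of consecration or institution 1990-11-13, so the next rule applies.
Abara, Greco and Amari are each not a chapter member, so the next rule applies.
Among Abara, Greco and Amari, by years in holy orders (higher first): Abara (25 years) before Greco (20 years) before Amari (14 years).
Full order: Chaudhari, Abara, Greco, Amari, Marino.

Chaudhari, Abara, Greco, Amari, Marino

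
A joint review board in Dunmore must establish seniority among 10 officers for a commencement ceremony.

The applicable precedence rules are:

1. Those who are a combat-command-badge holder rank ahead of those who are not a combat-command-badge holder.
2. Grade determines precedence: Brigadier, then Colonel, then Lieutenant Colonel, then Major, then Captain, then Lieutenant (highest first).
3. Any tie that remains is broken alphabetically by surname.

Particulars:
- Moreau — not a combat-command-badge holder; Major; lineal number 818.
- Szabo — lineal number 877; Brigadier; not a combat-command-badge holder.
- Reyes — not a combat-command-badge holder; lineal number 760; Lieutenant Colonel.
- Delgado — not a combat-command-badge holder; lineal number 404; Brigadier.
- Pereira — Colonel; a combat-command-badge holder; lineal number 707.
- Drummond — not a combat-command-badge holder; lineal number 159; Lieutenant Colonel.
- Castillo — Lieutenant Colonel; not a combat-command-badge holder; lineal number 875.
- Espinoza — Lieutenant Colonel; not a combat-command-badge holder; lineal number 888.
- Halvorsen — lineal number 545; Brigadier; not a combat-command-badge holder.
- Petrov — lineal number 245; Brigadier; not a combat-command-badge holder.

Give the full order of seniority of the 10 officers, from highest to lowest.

By the first rule: Pereira (a combat-command-badge holder); then Delgado, Halvorsen, Petrov, Szabo, Castillo, Drummond, Espinoza, Reyes and Moreau (each not a combat-command-badge holder).
Among Delgado, Halvorsen, Petrov, Szabo, Castillo, Drummond, Espinoza, Reyes and Moreau, by grade: Delgado, Halvorsen, Petrov and Szabo (Brigadier) before Castillo, Drummond, Espinoza and Reyes (Lieutenant Colonel) before Moreau (Major).
Among Delgado, Halvorsen, Petrov and Szabo, alphabetically by surname: Delgado before Halvorsen before Petrov before Szabo.
Among Castillo, Drummond, Espinoza and Reyes, alphabetically by surname: Castillo before Drummond before Espinoza before Reyes.
Full order: Pereira, Delgado, Halvorsen, Petrov, Szabo, Castillo, Drummond, Espinoza, Reyes, Moreau.

Pereira, Delgado, Halvorsen, Petrov, Szabo, Castillo, Drummond, Espinoza, Reyes, Moreau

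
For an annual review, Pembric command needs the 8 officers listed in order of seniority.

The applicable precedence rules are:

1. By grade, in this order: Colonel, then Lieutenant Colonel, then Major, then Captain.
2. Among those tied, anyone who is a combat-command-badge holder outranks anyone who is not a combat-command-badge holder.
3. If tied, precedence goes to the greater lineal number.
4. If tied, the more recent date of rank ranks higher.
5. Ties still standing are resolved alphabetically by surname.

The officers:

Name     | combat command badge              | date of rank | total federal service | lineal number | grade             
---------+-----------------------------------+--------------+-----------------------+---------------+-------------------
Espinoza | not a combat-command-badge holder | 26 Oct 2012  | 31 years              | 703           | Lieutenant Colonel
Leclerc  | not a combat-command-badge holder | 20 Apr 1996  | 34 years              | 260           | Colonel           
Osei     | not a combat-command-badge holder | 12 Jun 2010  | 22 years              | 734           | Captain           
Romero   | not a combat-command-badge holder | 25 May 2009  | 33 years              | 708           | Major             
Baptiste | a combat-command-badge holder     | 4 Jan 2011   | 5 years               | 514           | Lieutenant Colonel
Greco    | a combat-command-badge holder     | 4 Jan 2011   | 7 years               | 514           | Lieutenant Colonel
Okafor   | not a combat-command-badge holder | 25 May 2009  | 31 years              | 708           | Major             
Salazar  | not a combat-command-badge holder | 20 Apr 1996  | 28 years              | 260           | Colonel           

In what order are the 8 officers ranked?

Leclerc, Salazar, Baptiste, Greco, Espinoza, Okafor, Romero, Osei

By grade: Leclerc and Salazar (Colonel); then Baptiste, Greco and Espinoza (Lieutenant Colonel); then Okafor and Romero (Major); then Osei (Captain).
Leclerc and Salazar are each not a combat-command-badge holder, so the next rule applies.
Leclerc and Salazar both have lineal number 260, so the next rule applies.
Leclerc and Salazar both have date of rank 20 Apr 1996, so the next rule applies.
Among Leclerc and Salazar, alphabetically by surname: Leclerc before Salazar.
Among Baptiste, Greco and Espinoza, a combat-command-badge holder before not a combat-command-badge holder: Baptiste and Greco (a combat-command-badge holder) before Espinoza (not a combat-command-badge holder).
Baptiste and Greco both have lineal number 514, so the next rule applies.
Baptiste and Greco both have date of rank 4 Jan 2011, so the next rule applies.
Among Baptiste and Greco, alphabetically by surname: Baptiste before Greco.
Okafor and Romero are each not a combat-command-badge holder, so the next rule applies.
Okafor and Romero both have lineal number 708, so the next rule applies.
Okafor and Romero both have date of rank 25 May 2009, so the next rule applies.
Among Okafor and Romero, alphabetically by surname: Okafor before Romero.
Full order: Leclerc, Salazar, Baptiste, Greco, Espinoza, Okafor, Romero, Osei.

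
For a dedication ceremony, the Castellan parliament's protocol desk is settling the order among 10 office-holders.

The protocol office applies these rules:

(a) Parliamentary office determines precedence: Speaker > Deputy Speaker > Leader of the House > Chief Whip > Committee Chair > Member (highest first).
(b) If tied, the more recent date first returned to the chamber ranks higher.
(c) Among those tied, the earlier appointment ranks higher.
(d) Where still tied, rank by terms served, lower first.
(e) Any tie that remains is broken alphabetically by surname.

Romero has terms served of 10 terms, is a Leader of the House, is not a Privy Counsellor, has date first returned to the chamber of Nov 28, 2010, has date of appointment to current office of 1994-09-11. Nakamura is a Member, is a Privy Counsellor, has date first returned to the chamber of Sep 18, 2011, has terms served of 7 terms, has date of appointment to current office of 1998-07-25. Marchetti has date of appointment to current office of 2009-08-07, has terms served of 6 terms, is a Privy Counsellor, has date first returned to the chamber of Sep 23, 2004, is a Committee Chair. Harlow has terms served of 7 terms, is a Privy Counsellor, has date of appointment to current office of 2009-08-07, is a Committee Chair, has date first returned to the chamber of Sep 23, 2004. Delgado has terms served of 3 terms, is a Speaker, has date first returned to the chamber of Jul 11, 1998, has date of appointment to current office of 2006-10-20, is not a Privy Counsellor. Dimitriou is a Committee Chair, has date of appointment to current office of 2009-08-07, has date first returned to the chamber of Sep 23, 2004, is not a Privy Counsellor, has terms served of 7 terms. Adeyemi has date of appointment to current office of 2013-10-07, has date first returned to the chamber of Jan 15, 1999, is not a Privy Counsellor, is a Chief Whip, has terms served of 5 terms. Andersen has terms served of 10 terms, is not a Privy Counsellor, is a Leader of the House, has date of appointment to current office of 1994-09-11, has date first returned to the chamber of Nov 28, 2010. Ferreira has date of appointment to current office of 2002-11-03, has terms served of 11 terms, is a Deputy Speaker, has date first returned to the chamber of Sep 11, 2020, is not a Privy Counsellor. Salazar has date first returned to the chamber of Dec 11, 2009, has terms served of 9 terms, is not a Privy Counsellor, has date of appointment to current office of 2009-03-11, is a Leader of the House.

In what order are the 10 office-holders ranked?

Delgado, Ferreira, Andersen, Romero, Salazar, Adeyemi, Marchetti, Dimitriou, Harlow, Nakamura

By parliamentary office: Delgado (Speaker); then Ferreira (Deputy Speaker); then Andersen, Romero and Salazar (Leader of the House); then Adeyemi (Chief Whip); then Marchetti, Dimitriou and Harlow (Committee Chair); then Nakamura (Member).
Among Andersen, Romero and Salazar, by date first returned to the chamber (later first): Andersen and Romero (Nov 28, 2010) before Salazar (Dec 11, 2009).
Andersen and Romero both have date of appointment to current office 1994-09-11, so the next rule applies.
Andersen and Romero both have terms served 10 terms, so the next rule applies.
Among Andersen and Romero, alphabetically by surname: Andersen before Romero.
Marchetti, Dimitriou and Harlow all have date first returned to the chamber Sep 23, 2004, so the next rule applies.
Marchetti, Dimitriou and Harlow all have date of appointment to current office 2009-08-07, so the next rule applies.
Among Marchetti, Dimitriou and Harlow, by terms served (lower first): Marchetti (6 terms) before Dimitriou and Harlow (7 terms).
Among Dimitriou and Harlow, alphabetically by surname: Dimitriou before Harlow.
Full order: Delgado, Ferreira, Andersen, Romero, Salazar, Adeyemi, Marchetti, Dimitriou, Harlow, Nakamura.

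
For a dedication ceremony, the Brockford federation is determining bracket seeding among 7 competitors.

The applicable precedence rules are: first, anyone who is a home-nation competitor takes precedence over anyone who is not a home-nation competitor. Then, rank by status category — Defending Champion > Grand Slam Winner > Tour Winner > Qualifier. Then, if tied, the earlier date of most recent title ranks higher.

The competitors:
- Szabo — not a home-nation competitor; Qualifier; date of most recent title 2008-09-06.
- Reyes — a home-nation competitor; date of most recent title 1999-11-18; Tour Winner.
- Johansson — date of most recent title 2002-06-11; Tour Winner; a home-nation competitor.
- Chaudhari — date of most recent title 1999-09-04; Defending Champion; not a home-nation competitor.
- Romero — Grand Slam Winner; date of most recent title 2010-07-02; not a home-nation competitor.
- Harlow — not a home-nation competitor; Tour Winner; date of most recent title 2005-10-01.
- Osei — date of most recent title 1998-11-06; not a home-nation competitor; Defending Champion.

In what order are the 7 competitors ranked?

Reyes, Johansson, Osei, Chaudhari, Romero, Harlow, Szabo

By the first rule: Reyes and Johansson (both a home-nation competitor); then Osei, Chaudhari, Romero, Harlow and Szabo (each not a home-nation competitor).
Reyes and Johansson are each Tour Winner, so the next rule applies.
Among Reyes and Johansson, by date of most recent title (earlier first): Reyes (1999-11-18) before Johansson (2002-06-11).
Among Osei, Chaudhari, Romero, Harlow and Szabo, by status category: Osei and Chaudhari (Defending Champion) before Romero (Grand Slam Winner) before Harlow (Tour Winner) before Szabo (Qualifier).
Among Osei and Chaudhari, by date of most recent title (earlier first): Osei (1998-11-06) before Chaudhari (1999-09-04).
Full order: Reyes, Johansson, Osei, Chaudhari, Romero, Harlow, Szabo.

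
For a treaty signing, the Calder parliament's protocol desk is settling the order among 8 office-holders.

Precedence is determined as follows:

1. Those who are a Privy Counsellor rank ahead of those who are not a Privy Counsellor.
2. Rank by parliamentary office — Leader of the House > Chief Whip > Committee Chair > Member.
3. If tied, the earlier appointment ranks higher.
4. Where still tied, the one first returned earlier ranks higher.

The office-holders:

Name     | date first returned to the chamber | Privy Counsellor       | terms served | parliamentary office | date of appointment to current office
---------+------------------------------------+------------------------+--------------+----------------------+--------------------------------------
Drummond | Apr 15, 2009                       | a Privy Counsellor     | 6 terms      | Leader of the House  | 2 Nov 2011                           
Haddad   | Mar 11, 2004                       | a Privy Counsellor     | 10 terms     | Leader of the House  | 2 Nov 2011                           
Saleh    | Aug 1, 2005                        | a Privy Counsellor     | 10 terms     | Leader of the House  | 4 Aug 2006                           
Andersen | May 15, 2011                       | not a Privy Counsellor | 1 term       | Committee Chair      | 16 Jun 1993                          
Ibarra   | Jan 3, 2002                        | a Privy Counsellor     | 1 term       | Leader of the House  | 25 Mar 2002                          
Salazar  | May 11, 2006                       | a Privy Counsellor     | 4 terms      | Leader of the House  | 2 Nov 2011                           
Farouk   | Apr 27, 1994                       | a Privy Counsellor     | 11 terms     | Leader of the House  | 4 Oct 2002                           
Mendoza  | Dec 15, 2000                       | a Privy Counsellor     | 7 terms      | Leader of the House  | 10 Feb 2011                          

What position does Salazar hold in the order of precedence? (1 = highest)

6

By the first rule: Ibarra, Farouk, Saleh, Mendoza, Haddad, Salazar and Drummond (each a Privy Counsellor); then Andersen (not a Privy Counsellor).
Ibarra, Farouk, Saleh, Mendoza, Haddad, Salazar and Drummond are each Leader of the House, so the next rule applies.
Among Ibarra, Farouk, Saleh, Mendoza, Haddad, Salazar and Drummond, by date of appointment to current office (earlier first): Ibarra (25 Mar 2002) before Farouk (4 Oct 2002) before Saleh (4 Aug 2006) before Mendoza (10 Feb 2011) before Haddad, Salazar and Drummond (2 Nov 2011).
Among Haddad, Salazar and Drummond, by date first returned to the chamber (earlier first): Haddad (Mar 11, 2004) before Salazar (May 11, 2006) before Drummond (Apr 15, 2009).
Order: Ibarra, Farouk, Saleh, Mendoza, Haddad, Salazar, Drummond, Andersen. So position 6.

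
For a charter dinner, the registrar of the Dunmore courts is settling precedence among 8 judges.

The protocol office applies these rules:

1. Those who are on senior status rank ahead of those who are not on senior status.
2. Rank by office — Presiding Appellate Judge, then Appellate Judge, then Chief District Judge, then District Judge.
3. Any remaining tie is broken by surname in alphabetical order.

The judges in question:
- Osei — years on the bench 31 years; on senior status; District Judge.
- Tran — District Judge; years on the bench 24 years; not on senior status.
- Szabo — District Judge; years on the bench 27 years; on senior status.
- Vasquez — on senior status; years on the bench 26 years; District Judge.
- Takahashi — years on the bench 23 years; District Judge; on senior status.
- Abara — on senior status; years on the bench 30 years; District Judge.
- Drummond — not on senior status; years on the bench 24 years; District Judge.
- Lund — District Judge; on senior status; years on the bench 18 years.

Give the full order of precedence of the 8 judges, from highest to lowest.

By the first rule: Abara, Lund, Osei, Szabo, Takahashi and Vasquez (each on senior status); then Drummond and Tran (both not on senior status).
Abara, Lund, Osei, Szabo, Takahashi and Vasquez are each District Judge, so the next rule applies.
Among Abara, Lund, Osei, Szabo, Takahashi and Vasquez, alphabetically by surname: Abara before Lund before Osei before Szabo before Takahashi before Vasquez.
Drummond and Tran are each District Judge, so the next rule applies.
Among Drummond and Tran, alphabetically by surname: Drummond before Tran.
Full order: Abara, Lund, Osei, Szabo, Takahashi, Vasquez, Drummond, Tran.

Abara, Lund, Osei, Szabo, Takahashi, Vasquez, Drummond, Tran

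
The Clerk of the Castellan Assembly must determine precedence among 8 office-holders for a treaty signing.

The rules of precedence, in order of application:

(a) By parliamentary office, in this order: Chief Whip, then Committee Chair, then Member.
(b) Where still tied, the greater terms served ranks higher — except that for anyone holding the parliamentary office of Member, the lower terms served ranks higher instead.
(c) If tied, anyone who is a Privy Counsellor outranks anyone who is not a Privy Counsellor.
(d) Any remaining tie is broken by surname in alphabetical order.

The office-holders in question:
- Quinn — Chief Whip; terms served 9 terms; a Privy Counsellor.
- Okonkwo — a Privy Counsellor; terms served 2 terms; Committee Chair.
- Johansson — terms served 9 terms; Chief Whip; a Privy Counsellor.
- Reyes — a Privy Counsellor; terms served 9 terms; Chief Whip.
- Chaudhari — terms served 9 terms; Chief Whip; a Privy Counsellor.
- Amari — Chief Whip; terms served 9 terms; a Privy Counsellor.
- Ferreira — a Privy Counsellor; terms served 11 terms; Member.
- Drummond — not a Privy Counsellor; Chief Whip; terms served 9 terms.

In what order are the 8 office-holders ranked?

By parliamentary office: Amari, Chaudhari, Johansson, Quinn, Reyes and Drummond (Chief Whip); then Okonkwo (Committee Chair); then Ferreira (Member).
Amari, Chaudhari, Johansson, Quinn, Reyes and Drummond all have terms served 9 terms, so the next rule applies.
Among Amari, Chaudhari, Johansson, Quinn, Reyes and Drummond, a Privy Counsellor before not a Privy Counsellor: Amari, Chaudhari, Johansson, Quinn and Reyes (a Privy Counsellor) before Drummond (not a Privy Counsellor).
Among Amari, Chaudhari, Johansson, Quinn and Reyes, alphabetically by surname: Amari before Chaudhari before Johansson before Quinn before Reyes.
Full order: Amari, Chaudhari, Johansson, Quinn, Reyes, Drummond, Okonkwo, Ferreira.

Amari, Chaudhari, Johansson, Quinn, Reyes, Drummond, Okonkwo, Ferreira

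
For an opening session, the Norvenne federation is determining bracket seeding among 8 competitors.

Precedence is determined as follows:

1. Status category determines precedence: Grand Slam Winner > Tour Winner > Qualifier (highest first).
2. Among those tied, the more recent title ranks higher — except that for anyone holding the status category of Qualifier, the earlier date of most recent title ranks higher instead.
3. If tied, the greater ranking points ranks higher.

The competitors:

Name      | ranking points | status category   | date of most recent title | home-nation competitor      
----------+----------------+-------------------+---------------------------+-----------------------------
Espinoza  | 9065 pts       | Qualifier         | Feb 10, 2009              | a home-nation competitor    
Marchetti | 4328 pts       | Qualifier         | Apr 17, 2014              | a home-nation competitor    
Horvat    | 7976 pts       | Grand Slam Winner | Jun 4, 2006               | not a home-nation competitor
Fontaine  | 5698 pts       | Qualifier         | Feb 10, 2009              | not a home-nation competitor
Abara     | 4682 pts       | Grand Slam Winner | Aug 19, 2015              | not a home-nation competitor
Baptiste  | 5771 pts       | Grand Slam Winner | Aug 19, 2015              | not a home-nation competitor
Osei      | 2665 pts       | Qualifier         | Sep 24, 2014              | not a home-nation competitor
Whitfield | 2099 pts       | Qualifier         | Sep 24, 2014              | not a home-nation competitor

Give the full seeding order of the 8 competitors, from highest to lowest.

By status category: Baptiste, Abara and Horvat (Grand Slam Winner); then Espinoza, Fontaine, Marchetti, Osei and Whitfield (Qualifier).
Among Baptiste, Abara and Horvat, by date of most recent title (later first): Baptiste and Abara (Aug 19, 2015) before Horvat (Jun 4, 2006).
Among Baptiste and Abara, by ranking points (higher first): Baptiste (5771 pts) before Abara (4682 pts).
Among Espinoza, Fontaine, Marchetti, Osei and Whitfield, by date of most recent title (earlier first) (reversed rule for this group): Espinoza and Fontaine (Feb 10, 2009) before Marchetti (Apr 17, 2014) before Osei and Whitfield (Sep 24, 2014).
Among Espinoza and Fontaine, by ranking points (higher first): Espinoza (9065 pts) before Fontaine (5698 pts).
Among Osei and Whitfield, by ranking points (higher first): Osei (2665 pts) before Whitfield (2099 pts).
Full order: Baptiste, Abara, Horvat, Espinoza, Fontaine, Marchetti, Osei, Whitfield.

Baptiste, Abara, Horvat, Espinoza, Fontaine, Marchetti, Osei, Whitfield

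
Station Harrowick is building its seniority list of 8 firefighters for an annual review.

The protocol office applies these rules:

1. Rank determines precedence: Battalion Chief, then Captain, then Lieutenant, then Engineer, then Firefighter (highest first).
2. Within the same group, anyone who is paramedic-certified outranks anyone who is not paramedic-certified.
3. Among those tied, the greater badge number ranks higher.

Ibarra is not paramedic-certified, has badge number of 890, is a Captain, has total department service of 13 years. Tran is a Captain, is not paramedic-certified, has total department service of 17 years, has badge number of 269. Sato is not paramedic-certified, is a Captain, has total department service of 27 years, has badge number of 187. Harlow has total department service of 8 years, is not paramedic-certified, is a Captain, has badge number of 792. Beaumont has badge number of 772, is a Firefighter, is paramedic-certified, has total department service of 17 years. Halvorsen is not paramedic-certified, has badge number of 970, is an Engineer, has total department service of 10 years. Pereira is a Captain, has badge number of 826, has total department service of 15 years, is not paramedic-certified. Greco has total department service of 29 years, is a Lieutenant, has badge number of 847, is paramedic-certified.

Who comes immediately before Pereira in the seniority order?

Ibarra

By rank: Ibarra, Pereira, Harlow, Tran and Sato (Captain); then Greco (Lieutenant); then Halvorsen (Engineer); then Beaumont (Firefighter).
Ibarra, Pereira, Harlow, Tran and Sato are each not paramedic-certified, so the next rule applies.
Among Ibarra, Pereira, Harlow, Tran and Sato, by badge number (higher first): Ibarra (890) before Pereira (826) before Harlow (792) before Tran (269) before Sato (187).
Order: Ibarra, Pereira, Harlow, Tran, Sato, Greco, Halvorsen, Beaumont.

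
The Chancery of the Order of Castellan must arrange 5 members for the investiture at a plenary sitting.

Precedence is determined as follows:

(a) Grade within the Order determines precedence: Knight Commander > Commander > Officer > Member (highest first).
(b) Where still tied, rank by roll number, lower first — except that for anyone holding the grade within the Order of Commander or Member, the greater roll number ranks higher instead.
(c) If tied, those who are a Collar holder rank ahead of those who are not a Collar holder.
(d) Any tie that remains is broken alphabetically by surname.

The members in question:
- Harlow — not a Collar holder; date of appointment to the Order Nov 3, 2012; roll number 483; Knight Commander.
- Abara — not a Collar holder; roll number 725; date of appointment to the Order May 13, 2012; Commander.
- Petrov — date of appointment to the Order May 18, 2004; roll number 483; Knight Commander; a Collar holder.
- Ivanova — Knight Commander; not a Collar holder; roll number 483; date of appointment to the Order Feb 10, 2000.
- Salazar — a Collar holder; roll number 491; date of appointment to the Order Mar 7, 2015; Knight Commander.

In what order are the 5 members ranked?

By grade within the Order: Petrov, Harlow, Ivanova and Salazar (Knight Commander); then Abara (Commander).
Among Petrov, Harlow, Ivanova and Salazar, by roll number (lower first): Petrov, Harlow and Ivanova (483) before Salazar (491).
Among Petrov, Harlow and Ivanova, a Collar holder before not a Collar holder: Petrov (a Collar holder) before Harlow and Ivanova (not a Collar holder).
Among Harlow and Ivanova, alphabetically by surname: Harlow before Ivanova.
Full order: Petrov, Harlow, Ivanova, Salazar, Abara.

Petrov, Harlow, Ivanova, Salazar, Abara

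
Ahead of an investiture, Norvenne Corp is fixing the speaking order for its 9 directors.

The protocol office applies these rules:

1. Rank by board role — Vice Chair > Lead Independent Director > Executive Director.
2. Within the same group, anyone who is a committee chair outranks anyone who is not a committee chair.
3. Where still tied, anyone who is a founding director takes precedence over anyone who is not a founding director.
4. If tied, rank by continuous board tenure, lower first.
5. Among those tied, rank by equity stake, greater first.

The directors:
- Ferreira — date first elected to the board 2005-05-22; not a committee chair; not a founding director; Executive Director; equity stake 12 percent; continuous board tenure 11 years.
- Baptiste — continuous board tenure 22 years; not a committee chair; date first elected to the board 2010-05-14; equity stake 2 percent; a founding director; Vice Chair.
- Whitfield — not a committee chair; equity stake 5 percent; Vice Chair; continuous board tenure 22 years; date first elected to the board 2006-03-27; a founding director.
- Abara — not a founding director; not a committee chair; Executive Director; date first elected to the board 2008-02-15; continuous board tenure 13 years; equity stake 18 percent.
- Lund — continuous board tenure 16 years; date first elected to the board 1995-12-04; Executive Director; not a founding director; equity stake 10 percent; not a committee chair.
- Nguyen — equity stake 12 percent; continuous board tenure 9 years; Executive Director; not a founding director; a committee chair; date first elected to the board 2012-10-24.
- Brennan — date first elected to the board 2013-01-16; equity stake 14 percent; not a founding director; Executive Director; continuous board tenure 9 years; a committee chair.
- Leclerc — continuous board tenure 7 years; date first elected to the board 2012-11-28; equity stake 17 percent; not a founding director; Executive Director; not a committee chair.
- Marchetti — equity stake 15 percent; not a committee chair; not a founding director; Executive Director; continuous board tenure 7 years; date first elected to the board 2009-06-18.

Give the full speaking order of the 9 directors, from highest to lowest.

Whitfield, Baptiste, Brennan, Nguyen, Leclerc, Marchetti, Ferreira, Abara, Lund

By board role: Whitfield and Baptiste (Vice Chair); then Brennan, Nguyen, Leclerc, Marchetti, Ferreira, Abara and Lund (Executive Director).
Whitfield and Baptiste are each not a committee chair, so the next rule applies.
Whitfield and Baptiste are each a founding director, so the next rule applies.
Whitfield and Baptiste both have continuous board tenure 22 years, so the next rule applies.
Among Whitfield and Baptiste, by equity stake (higher first): Whitfield (5 percent) before Baptiste (2 percent).
Among Brennan, Nguyen, Leclerc, Marchetti, Ferreira, Abara and Lund, a committee chair before not a committee chair: Brennan and Nguyen (a committee chair) before Leclerc, Marchetti, Ferreira, Abara and Lund (not a committee chair).
Brennan and Nguyen are each not a founding director, so the next rule applies.
Brennan and Nguyen both have continuous board tenure 9 years, so the next rule applies.
Among Brennan and Nguyen, by equity stake (higher first): Brennan (14 percent) before Nguyen (12 percent).
Leclerc, Marchetti, Ferreira, Abara and Lund are each not a founding director, so the next rule applies.
Among Leclerc, Marchetti, Ferreira, Abara and Lund, by continuous board tenure (lower first): Leclerc and Marchetti (7 years) before Ferreira (11 years) before Abara (13 years) before Lund (16 years).
Among Leclerc and Marchetti, by equity stake (higher first): Leclerc (17 percent) before Marchetti (15 percent).
Full order: Whitfield, Baptiste, Brennan, Nguyen, Leclerc, Marchetti, Ferreira, Abara, Lund.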